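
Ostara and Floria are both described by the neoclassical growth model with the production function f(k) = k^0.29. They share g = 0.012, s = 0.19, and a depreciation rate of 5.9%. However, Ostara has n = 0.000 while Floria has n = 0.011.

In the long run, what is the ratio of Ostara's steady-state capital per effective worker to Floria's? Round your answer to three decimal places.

ratio ≈ 1.225

Steady-state k* = [s/(n + g + δ)]^(1/(1−α)), so the ratio is [ (s_O/(n + g + δ)_O) / (s_F/(n + g + δ)_F) ]^1.4085.
s_O/(n + g + δ)_O = 0.19/0.071 = 2.6761; s_F/(n + g + δ)_F = 0.19/0.082 = 2.3171.
Ratio = (2.6761/2.3171)^1.4085 = 1.1549^1.4085 ≈ 1.2249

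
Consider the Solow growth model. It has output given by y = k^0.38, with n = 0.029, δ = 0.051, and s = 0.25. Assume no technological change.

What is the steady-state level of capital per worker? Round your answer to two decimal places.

k* ≈ 6.28

In steady state, investment equals break-even investment: s·k^α = (n + δ)·k.
Rearranging, k^(1−α) = s / (n + δ).
k^0.62 = 0.25 / (0.029 + 0.051) = 0.25 / 0.080 = 3.1250
k* = 3.1250^(1/0.62) ≈ 6.2827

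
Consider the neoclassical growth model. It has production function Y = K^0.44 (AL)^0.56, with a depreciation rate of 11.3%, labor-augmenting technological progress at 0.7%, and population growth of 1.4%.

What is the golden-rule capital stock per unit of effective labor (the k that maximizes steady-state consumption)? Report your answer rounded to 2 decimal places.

The golden rule sets f'(k) = n + g + δ, i.e. α·k^(α−1) = n + g + δ.
So k^(1−α) = α / (n + g + δ) = 0.44 / 0.134 = 3.2836.
k_gold = 3.2836^(1/0.56) ≈ 8.3571

k_gold ≈ 8.36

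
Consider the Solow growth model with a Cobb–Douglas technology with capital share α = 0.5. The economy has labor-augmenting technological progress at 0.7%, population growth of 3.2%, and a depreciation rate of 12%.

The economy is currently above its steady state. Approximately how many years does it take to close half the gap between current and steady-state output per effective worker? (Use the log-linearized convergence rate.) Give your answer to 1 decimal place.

Near the steady state the convergence rate is λ = (1 − α)(n + g + δ).
λ = (1 − 0.5) × 0.159 = 0.5 × 0.159 = 0.0795
Half-life = ln 2 / λ = 0.6931 / 0.0795 ≈ 8.72 years

about 8.7 years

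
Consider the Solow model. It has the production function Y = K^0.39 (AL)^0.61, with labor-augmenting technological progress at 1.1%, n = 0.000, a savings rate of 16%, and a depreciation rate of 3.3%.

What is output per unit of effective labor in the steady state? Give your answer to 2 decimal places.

In steady state, investment equals break-even investment: s·k^α = (n + g + δ)·k.
Rearranging, k^(1−α) = s / (n + g + δ).
k^0.61 = 0.16 / (0.000 + 0.011 + 0.033) = 0.16 / 0.044 = 3.6364
k* = 3.6364^(1/0.61) ≈ 8.3011
y* = (k*)^α = 8.3011^0.39 ≈ 2.2828

y* ≈ 2.28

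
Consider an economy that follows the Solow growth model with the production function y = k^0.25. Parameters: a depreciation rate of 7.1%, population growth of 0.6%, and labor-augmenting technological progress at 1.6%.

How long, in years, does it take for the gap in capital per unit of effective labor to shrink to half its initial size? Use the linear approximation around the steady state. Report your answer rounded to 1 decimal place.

Near the steady state the convergence rate is λ = (1 − α)(n + g + δ).
λ = (1 − 0.25) × 0.093 = 0.75 × 0.093 = 0.06975
Half-life = ln 2 / λ = 0.6931 / 0.06975 ≈ 9.94 years

about 9.9 years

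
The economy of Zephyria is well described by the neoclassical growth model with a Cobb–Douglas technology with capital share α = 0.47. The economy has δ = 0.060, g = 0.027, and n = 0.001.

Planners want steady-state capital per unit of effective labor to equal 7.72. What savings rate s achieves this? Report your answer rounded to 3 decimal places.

s ≈ 0.260

At the steady state, Δk = 0, so s·k^α = (n + g + δ)·k.
So s / (n + g + δ) = (k*)^(1−α) = 7.72^0.53 = 2.9542.
Therefore s = 2.9542 × (n + g + δ) = 2.9542 × 0.088 = 0.2600.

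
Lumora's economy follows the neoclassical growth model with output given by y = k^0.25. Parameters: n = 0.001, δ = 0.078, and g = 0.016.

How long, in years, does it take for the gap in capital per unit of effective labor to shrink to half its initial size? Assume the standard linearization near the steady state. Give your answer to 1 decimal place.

t_½ ≈ 9.7 years

Near the steady state the convergence rate is λ = (1 − α)(n + g + δ).
λ = (1 − 0.25) × 0.095 = 0.75 × 0.095 = 0.07125
Half-life = ln 2 / λ = 0.6931 / 0.07125 ≈ 9.73 years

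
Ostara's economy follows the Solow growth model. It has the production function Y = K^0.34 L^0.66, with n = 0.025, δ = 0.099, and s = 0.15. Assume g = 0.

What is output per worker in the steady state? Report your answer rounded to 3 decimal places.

y* ≈ 1.103

In steady state, investment equals break-even investment: s·k^α = (n + δ)·k.
Dividing both sides by k: k^(1−α) = s / (n + δ).
k^0.66 = 0.15 / (0.025 + 0.099) = 0.15 / 0.124 = 1.2097
k* = 1.2097^(1/0.66) ≈ 1.3343
y* = (k*)^α = 1.3343^0.34 ≈ 1.1030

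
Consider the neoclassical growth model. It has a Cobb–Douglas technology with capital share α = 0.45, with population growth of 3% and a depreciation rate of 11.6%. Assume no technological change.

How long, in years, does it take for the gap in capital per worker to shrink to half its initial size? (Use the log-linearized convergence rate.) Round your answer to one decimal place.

Near the steady state the convergence rate is λ = (1 − α)(n + δ).
λ = (1 − 0.45) × 0.146 = 0.55 × 0.146 = 0.0803
Half-life = ln 2 / λ = 0.6931 / 0.0803 ≈ 8.63 years

about 8.6 years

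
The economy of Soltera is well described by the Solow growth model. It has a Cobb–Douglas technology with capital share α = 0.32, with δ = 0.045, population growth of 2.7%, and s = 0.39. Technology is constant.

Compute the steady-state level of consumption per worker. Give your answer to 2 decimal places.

In steady state, investment equals break-even investment: s·k^α = (n + δ)·k.
Rearranging, k^(1−α) = s / (n + δ).
k^0.68 = 0.39 / (0.027 + 0.045) = 0.39 / 0.072 = 5.4167
k* = 5.4167^(1/0.68) ≈ 11.9956
y* = (k*)^α = 11.9956^0.32 ≈ 2.2146
c* = (1 − s)·y* = (1 − 0.39) × 2.2146 ≈ 1.3509

c* ≈ 1.35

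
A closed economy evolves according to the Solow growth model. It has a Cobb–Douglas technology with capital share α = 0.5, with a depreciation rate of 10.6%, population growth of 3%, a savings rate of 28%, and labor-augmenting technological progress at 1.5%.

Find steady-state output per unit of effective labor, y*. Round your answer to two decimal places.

y* ≈ 1.85

At the steady state, Δk = 0, so s·k^α = (n + g + δ)·k.
Dividing both sides by k: k^(1−α) = s / (n + g + δ).
k^0.5 = 0.28 / (0.030 + 0.015 + 0.106) = 0.28 / 0.151 = 1.8543
k* = 1.8543^(1/0.5) ≈ 3.4384
y* = (k*)^α = 3.4384^0.5 ≈ 1.8543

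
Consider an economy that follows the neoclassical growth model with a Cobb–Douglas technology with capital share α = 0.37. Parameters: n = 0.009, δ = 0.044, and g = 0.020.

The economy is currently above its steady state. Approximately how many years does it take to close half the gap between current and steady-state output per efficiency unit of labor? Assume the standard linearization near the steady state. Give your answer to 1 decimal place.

half-life ≈ 15.1 years

Near the steady state the convergence rate is λ = (1 − α)(n + g + δ).
λ = (1 − 0.37) × 0.073 = 0.63 × 0.073 = 0.04599
Half-life = ln 2 / λ = 0.6931 / 0.04599 ≈ 15.07 years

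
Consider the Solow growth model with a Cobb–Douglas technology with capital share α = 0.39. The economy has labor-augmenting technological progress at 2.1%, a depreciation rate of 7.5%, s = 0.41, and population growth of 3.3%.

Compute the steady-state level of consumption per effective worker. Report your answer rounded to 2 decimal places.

In steady state, investment equals break-even investment: s·k^α = (n + g + δ)·k.
Dividing both sides by k: k^(1−α) = s / (n + g + δ).
k^0.61 = 0.41 / (0.033 + 0.021 + 0.075) = 0.41 / 0.129 = 3.1783
k* = 3.1783^(1/0.61) ≈ 6.6569
y* = (k*)^α = 6.6569^0.39 ≈ 2.0945
c* = (1 − s)·y* = (1 − 0.41) × 2.0945 ≈ 1.2358

c* ≈ 1.24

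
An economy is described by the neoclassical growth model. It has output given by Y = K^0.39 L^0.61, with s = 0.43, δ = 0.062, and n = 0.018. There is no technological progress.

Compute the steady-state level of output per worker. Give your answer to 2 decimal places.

y* ≈ 2.93

Steady state requires s·f(k) = (n + δ)·k, i.e. s·k^α = (n + δ)·k.
Dividing both sides by k: k^(1−α) = s / (n + δ).
k^0.61 = 0.43 / (0.018 + 0.062) = 0.43 / 0.080 = 5.3750
k* = 5.3750^(1/0.61) ≈ 15.7522
y* = (k*)^α = 15.7522^0.39 ≈ 2.9306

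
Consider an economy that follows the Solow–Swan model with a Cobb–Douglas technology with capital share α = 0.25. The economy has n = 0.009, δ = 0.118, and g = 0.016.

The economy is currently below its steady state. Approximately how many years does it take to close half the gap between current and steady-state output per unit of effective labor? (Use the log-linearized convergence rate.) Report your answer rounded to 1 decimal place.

about 6.5 years

Near the steady state the convergence rate is λ = (1 − α)(n + g + δ).
λ = (1 − 0.25) × 0.143 = 0.75 × 0.143 = 0.10725
Half-life = ln 2 / λ = 0.6931 / 0.10725 ≈ 6.46 years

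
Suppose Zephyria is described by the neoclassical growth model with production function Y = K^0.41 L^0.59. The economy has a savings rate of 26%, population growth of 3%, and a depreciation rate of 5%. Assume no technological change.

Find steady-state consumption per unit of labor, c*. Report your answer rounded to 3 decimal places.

c* ≈ 1.679

Steady state requires s·f(k) = (n + δ)·k, i.e. s·k^α = (n + δ)·k.
Rearranging, k^(1−α) = s / (n + δ).
k^0.59 = 0.26 / (0.030 + 0.050) = 0.26 / 0.080 = 3.2500
k* = 3.2500^(1/0.59) ≈ 7.3722
y* = (k*)^α = 7.3722^0.41 ≈ 2.2684
c* = (1 − s)·y* = (1 − 0.26) × 2.2684 ≈ 1.6786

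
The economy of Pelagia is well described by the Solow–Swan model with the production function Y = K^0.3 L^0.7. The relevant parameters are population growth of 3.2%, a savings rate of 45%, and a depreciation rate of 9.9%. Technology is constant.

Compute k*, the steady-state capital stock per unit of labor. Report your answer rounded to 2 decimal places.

At the steady state, Δk = 0, so s·k^α = (n + δ)·k.
Dividing both sides by k: k^(1−α) = s / (n + δ).
k^0.7 = 0.45 / (0.032 + 0.099) = 0.45 / 0.131 = 3.4351
k* = 3.4351^(1/0.7) ≈ 5.8295

k* ≈ 5.83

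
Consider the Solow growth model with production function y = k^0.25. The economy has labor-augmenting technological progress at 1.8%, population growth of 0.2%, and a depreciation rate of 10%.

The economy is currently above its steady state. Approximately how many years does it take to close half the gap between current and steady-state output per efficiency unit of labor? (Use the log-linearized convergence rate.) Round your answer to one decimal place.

t_½ ≈ 7.7 years

Near the steady state the convergence rate is λ = (1 − α)(n + g + δ).
λ = (1 − 0.25) × 0.120 = 0.75 × 0.120 = 0.0900
Half-life = ln 2 / λ = 0.6931 / 0.0900 ≈ 7.70 years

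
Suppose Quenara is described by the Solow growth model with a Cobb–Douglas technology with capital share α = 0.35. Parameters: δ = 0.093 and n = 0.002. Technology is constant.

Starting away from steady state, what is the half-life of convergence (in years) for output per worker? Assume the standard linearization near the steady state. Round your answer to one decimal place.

half-life ≈ 11.2 years

Near the steady state the convergence rate is λ = (1 − α)(n + δ).
λ = (1 − 0.35) × 0.095 = 0.65 × 0.095 = 0.06175
Half-life = ln 2 / λ = 0.6931 / 0.06175 ≈ 11.22 years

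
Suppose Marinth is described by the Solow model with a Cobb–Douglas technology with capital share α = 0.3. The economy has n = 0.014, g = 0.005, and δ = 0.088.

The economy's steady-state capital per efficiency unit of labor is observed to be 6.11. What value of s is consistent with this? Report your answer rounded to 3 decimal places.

At the steady state, Δk = 0, so s·k^α = (n + g + δ)·k.
So s / (n + g + δ) = (k*)^(1−α) = 6.11^0.7 = 3.5500.
Therefore s = 3.5500 × (n + g + δ) = 3.5500 × 0.107 = 0.3799.

s ≈ 0.380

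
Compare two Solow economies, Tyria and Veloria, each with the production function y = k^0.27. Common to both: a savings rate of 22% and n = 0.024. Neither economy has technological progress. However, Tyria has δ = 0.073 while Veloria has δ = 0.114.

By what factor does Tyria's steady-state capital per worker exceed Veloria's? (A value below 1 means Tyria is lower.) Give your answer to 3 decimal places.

Steady-state k* = [s/(n + δ)]^(1/(1−α)), so the ratio is [ (s_T/(n + δ)_T) / (s_V/(n + δ)_V) ]^1.3699.
s_T/(n + δ)_T = 0.22/0.097 = 2.2680; s_V/(n + δ)_V = 0.22/0.138 = 1.5942.
Ratio = (2.2680/1.5942)^1.3699 = 1.4227^1.3699 ≈ 1.6209

ratio ≈ 1.621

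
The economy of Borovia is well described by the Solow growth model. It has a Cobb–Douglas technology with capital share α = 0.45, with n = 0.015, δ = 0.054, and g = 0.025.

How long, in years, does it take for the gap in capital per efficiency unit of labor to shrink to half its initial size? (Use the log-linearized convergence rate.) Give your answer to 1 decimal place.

half-life ≈ 13.4 years

Near the steady state the convergence rate is λ = (1 − α)(n + g + δ).
λ = (1 − 0.45) × 0.094 = 0.55 × 0.094 = 0.0517
Half-life = ln 2 / λ = 0.6931 / 0.0517 ≈ 13.41 years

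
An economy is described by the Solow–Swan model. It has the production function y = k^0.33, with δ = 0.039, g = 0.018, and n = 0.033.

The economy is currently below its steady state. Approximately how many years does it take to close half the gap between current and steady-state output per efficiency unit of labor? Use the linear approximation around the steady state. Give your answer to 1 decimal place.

about 11.5 years

Near the steady state the convergence rate is λ = (1 − α)(n + g + δ).
λ = (1 − 0.33) × 0.090 = 0.67 × 0.090 = 0.0603
Half-life = ln 2 / λ = 0.6931 / 0.0603 ≈ 11.49 years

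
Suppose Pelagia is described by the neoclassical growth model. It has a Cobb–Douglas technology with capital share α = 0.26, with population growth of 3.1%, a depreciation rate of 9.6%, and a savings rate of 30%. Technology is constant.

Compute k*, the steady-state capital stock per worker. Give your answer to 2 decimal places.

Steady state requires s·f(k) = (n + δ)·k, i.e. s·k^α = (n + δ)·k.
Rearranging, k^(1−α) = s / (n + δ).
k^0.74 = 0.30 / (0.031 + 0.096) = 0.30 / 0.127 = 2.3622
k* = 2.3622^(1/0.74) ≈ 3.1951

k* = 3.20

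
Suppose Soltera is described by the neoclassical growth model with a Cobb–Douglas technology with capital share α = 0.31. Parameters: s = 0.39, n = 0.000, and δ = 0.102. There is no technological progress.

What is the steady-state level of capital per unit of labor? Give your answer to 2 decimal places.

Steady state requires s·f(k) = (n + δ)·k, i.e. s·k^α = (n + δ)·k.
Rearranging, k^(1−α) = s / (n + δ).
k^0.69 = 0.39 / (0.000 + 0.102) = 0.39 / 0.102 = 3.8235
k* = 3.8235^(1/0.69) ≈ 6.9847

k* ≈ 6.98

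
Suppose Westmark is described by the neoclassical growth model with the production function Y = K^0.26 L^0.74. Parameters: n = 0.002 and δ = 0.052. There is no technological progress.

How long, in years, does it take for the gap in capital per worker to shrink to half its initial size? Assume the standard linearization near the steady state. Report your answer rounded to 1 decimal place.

Near the steady state the convergence rate is λ = (1 − α)(n + δ).
λ = (1 − 0.26) × 0.054 = 0.74 × 0.054 = 0.03996
Half-life = ln 2 / λ = 0.6931 / 0.03996 ≈ 17.34 years

about 17.3 years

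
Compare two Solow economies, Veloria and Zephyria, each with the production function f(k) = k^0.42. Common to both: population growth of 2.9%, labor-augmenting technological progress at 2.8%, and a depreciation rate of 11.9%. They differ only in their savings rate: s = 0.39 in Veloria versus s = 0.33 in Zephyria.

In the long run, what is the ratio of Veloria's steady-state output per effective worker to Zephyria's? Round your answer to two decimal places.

y*_V / y*_Z ≈ 1.13

Steady-state y* = [s/(n + g + δ)]^(α/(1−α)), so the ratio is [ (s_V/(n + g + δ)_V) / (s_Z/(n + g + δ)_Z) ]^0.7241.
s_V/(n + g + δ)_V = 0.39/0.176 = 2.2159; s_Z/(n + g + δ)_Z = 0.33/0.176 = 1.8750.
Ratio = (2.2159/1.8750)^0.7241 = 1.1818^0.7241 ≈ 1.1286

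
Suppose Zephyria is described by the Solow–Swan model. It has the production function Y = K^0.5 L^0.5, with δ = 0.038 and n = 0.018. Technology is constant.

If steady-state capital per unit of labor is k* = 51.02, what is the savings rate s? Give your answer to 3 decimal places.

Steady state requires s·f(k) = (n + δ)·k, i.e. s·k^α = (n + δ)·k.
So s / (n + δ) = (k*)^(1−α) = 51.02^0.5 = 7.1428.
Therefore s = 7.1428 × (n + δ) = 7.1428 × 0.056 = 0.4000.

s ≈ 0.400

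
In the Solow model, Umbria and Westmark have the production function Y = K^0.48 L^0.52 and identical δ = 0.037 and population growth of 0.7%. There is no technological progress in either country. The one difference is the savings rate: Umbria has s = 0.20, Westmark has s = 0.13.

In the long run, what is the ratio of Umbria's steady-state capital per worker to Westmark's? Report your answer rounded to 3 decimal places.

k*_U / k*_W ≈ 2.290

Steady-state k* = [s/(n + δ)]^(1/(1−α)), so the ratio is [ (s_U/(n + δ)_U) / (s_W/(n + δ)_W) ]^1.9231.
s_U/(n + δ)_U = 0.20/0.044 = 4.5455; s_W/(n + δ)_W = 0.13/0.044 = 2.9545.
Ratio = (4.5455/2.9545)^1.9231 = 1.5385^1.9231 ≈ 2.2899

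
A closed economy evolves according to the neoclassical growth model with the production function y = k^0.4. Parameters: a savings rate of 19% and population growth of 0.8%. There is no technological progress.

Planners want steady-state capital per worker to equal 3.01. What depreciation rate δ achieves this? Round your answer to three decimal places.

In steady state, investment equals break-even investment: s·k^α = (n + δ)·k.
So s / (n + δ) = (k*)^(1−α) = 3.01^0.6 = 1.9370.
Therefore n + δ = s / 1.9370 = 0.19 / 1.9370 = 0.0981, so δ = 0.0981 − 0.008 = 0.0901.

δ ≈ 0.090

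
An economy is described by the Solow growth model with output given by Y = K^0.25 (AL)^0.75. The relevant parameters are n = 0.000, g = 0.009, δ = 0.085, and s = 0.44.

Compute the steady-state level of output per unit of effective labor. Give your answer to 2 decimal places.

Steady state requires s·f(k) = (n + g + δ)·k, i.e. s·k^α = (n + g + δ)·k.
Rearranging, k^(1−α) = s / (n + g + δ).
k^0.75 = 0.44 / (0.000 + 0.009 + 0.085) = 0.44 / 0.094 = 4.6809
k* = 4.6809^(1/0.75) ≈ 7.8302
y* = (k*)^α = 7.8302^0.25 ≈ 1.6728

y* = 1.67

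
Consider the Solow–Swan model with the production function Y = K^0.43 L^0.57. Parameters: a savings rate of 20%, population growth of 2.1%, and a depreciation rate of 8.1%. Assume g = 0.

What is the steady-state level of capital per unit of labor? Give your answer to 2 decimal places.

k* ≈ 3.26

Steady state requires s·f(k) = (n + δ)·k, i.e. s·k^α = (n + δ)·k.
Rearranging, k^(1−α) = s / (n + δ).
k^0.57 = 0.20 / (0.021 + 0.081) = 0.20 / 0.102 = 1.9608
k* = 1.9608^(1/0.57) ≈ 3.2587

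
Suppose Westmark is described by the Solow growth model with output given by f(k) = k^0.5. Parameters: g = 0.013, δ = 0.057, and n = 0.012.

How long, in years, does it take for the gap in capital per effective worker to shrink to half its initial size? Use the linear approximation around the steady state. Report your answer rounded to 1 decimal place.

Near the steady state the convergence rate is λ = (1 − α)(n + g + δ).
λ = (1 − 0.5) × 0.082 = 0.5 × 0.082 = 0.0410
Half-life = ln 2 / λ = 0.6931 / 0.0410 ≈ 16.90 years

t_½ ≈ 16.9 years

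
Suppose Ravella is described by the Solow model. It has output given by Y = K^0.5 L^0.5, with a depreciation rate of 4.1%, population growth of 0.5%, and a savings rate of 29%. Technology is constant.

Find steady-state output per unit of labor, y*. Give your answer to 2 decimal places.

y* = 6.30

In steady state, investment equals break-even investment: s·k^α = (n + δ)·k.
Dividing both sides by k: k^(1−α) = s / (n + δ).
k^0.5 = 0.29 / (0.005 + 0.041) = 0.29 / 0.046 = 6.3043
k* = 6.3043^(1/0.5) ≈ 39.7442
y* = (k*)^α = 39.7442^0.5 ≈ 6.3043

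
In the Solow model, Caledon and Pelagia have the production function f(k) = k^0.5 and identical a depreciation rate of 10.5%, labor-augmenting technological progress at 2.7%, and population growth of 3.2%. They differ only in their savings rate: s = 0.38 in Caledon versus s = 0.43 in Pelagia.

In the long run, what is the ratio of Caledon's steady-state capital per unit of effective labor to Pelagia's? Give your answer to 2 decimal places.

k*_C / k*_P ≈ 0.78

Steady-state k* = [s/(n + g + δ)]^(1/(1−α)), so the ratio is [ (s_C/(n + g + δ)_C) / (s_P/(n + g + δ)_P) ]^2.
s_C/(n + g + δ)_C = 0.38/0.164 = 2.3171; s_P/(n + g + δ)_P = 0.43/0.164 = 2.6220.
Ratio = (2.3171/2.6220)^2 = 0.8837^2 ≈ 0.7809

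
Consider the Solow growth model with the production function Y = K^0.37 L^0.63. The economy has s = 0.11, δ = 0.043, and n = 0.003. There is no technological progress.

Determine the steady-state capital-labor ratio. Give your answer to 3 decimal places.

k* = 3.990

In steady state, investment equals break-even investment: s·k^α = (n + δ)·k.
Rearranging, k^(1−α) = s / (n + δ).
k^0.63 = 0.11 / (0.003 + 0.043) = 0.11 / 0.046 = 2.3913
k* = 2.3913^(1/0.63) ≈ 3.9903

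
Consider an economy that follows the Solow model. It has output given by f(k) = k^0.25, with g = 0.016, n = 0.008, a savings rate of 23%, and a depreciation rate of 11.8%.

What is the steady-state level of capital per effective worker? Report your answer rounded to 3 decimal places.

Steady state requires s·f(k) = (n + g + δ)·k, i.e. s·k^α = (n + g + δ)·k.
Rearranging, k^(1−α) = s / (n + g + δ).
k^0.75 = 0.23 / (0.008 + 0.016 + 0.118) = 0.23 / 0.142 = 1.6197
k* = 1.6197^(1/0.75) ≈ 1.9022

k* ≈ 1.902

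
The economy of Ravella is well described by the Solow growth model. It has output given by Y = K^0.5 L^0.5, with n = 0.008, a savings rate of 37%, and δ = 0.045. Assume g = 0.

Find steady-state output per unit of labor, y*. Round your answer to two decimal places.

In steady state, investment equals break-even investment: s·k^α = (n + δ)·k.
Dividing both sides by k: k^(1−α) = s / (n + δ).
k^0.5 = 0.37 / (0.008 + 0.045) = 0.37 / 0.053 = 6.9811
k* = 6.9811^(1/0.5) ≈ 48.7358
y* = (k*)^α = 48.7358^0.5 ≈ 6.9811

y* ≈ 6.98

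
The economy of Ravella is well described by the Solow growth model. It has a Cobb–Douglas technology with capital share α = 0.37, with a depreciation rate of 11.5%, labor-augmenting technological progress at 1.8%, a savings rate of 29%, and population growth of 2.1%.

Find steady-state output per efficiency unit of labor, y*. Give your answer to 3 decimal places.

y* ≈ 1.450

Steady state requires s·f(k) = (n + g + δ)·k, i.e. s·k^α = (n + g + δ)·k.
Rearranging, k^(1−α) = s / (n + g + δ).
k^0.63 = 0.29 / (0.021 + 0.018 + 0.115) = 0.29 / 0.154 = 1.8831
k* = 1.8831^(1/0.63) ≈ 2.7309
y* = (k*)^α = 2.7309^0.37 ≈ 1.4502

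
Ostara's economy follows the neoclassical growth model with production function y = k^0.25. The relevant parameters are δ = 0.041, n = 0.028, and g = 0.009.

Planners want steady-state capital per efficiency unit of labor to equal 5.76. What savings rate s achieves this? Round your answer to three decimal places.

s ≈ 0.290

At the steady state, Δk = 0, so s·k^α = (n + g + δ)·k.
So s / (n + g + δ) = (k*)^(1−α) = 5.76^0.75 = 3.7181.
Therefore s = 3.7181 × (n + g + δ) = 3.7181 × 0.078 = 0.2900.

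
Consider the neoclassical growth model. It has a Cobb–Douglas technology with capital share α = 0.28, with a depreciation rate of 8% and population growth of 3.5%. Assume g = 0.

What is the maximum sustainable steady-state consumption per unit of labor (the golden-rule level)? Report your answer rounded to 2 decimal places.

At the golden rule, f'(k) = n + δ, so α·k^(α−1) = n + δ and k_gold = (α/(n + δ))^(1/(1−α)).
k_gold = (0.28/0.115)^(1/0.72) = 2.4348^1.3889 ≈ 3.4416
c_gold = f(k_gold) − (n + δ)·k_gold = 1.4135 − 0.115×3.4416 ≈ 1.0177

c_gold ≈ 1.02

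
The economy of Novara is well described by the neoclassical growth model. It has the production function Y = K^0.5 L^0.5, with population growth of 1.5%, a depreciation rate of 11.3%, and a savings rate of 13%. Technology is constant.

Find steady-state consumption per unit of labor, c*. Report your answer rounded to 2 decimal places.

c* ≈ 0.88

Steady state requires s·f(k) = (n + δ)·k, i.e. s·k^α = (n + δ)·k.
Rearranging, k^(1−α) = s / (n + δ).
k^0.5 = 0.13 / (0.015 + 0.113) = 0.13 / 0.128 = 1.0156
k* = 1.0156^(1/0.5) ≈ 1.0314
y* = (k*)^α = 1.0314^0.5 ≈ 1.0156
c* = (1 − s)·y* = (1 − 0.13) × 1.0156 ≈ 0.8836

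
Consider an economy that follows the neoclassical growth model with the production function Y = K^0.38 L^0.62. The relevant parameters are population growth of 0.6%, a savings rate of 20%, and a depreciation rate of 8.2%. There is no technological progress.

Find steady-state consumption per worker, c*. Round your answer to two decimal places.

In steady state, investment equals break-even investment: s·k^α = (n + δ)·k.
Rearranging, k^(1−α) = s / (n + δ).
k^0.62 = 0.20 / (0.006 + 0.082) = 0.20 / 0.088 = 2.2727
k* = 2.2727^(1/0.62) ≈ 3.7590
y* = (k*)^α = 3.7590^0.38 ≈ 1.6540
c* = (1 − s)·y* = (1 − 0.20) × 1.6540 ≈ 1.3232

c* ≈ 1.32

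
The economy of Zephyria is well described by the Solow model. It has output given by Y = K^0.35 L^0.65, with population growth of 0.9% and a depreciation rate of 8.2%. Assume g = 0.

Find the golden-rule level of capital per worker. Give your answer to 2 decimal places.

The golden rule sets f'(k) = n + δ, i.e. α·k^(α−1) = n + δ.
So k^(1−α) = α / (n + δ) = 0.35 / 0.091 = 3.8462.
k_gold = 3.8462^(1/0.65) ≈ 7.9442

k_gold ≈ 7.94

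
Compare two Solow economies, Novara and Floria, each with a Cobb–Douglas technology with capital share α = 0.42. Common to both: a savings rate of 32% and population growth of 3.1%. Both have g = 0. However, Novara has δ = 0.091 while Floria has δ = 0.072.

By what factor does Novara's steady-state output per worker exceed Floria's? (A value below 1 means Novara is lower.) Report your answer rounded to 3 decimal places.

y*_N / y*_F ≈ 0.885

Steady-state y* = [s/(n + δ)]^(α/(1−α)), so the ratio is [ (s_N/(n + δ)_N) / (s_F/(n + δ)_F) ]^0.7241.
s_N/(n + δ)_N = 0.32/0.122 = 2.6230; s_F/(n + δ)_F = 0.32/0.103 = 3.1068.
Ratio = (2.6230/3.1068)^0.7241 = 0.8443^0.7241 ≈ 0.8847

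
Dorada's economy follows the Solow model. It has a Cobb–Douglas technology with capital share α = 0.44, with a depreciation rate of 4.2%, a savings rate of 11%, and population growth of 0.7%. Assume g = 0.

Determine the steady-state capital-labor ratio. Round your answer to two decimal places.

Steady state requires s·f(k) = (n + δ)·k, i.e. s·k^α = (n + δ)·k.
Rearranging, k^(1−α) = s / (n + δ).
k^0.56 = 0.11 / (0.007 + 0.042) = 0.11 / 0.049 = 2.2449
k* = 2.2449^(1/0.56) ≈ 4.2378

k* = 4.24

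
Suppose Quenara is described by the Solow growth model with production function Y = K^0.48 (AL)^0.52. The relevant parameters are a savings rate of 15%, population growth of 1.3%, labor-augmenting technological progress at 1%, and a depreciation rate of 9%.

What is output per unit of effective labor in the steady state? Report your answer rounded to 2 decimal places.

y* ≈ 1.30

At the steady state, Δk = 0, so s·k^α = (n + g + δ)·k.
Dividing both sides by k: k^(1−α) = s / (n + g + δ).
k^0.52 = 0.15 / (0.013 + 0.010 + 0.090) = 0.15 / 0.113 = 1.3274
k* = 1.3274^(1/0.52) ≈ 1.7240
y* = (k*)^α = 1.7240^0.48 ≈ 1.2988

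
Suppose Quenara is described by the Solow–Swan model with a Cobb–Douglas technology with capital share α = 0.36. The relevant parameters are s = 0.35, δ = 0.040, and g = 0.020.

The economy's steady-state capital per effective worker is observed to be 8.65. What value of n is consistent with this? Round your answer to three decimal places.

n ≈ 0.028

In steady state, investment equals break-even investment: s·k^α = (n + g + δ)·k.
So s / (n + g + δ) = (k*)^(1−α) = 8.65^0.64 = 3.9782.
Therefore n + g + δ = s / 3.9782 = 0.35 / 3.9782 = 0.0880, so n = 0.0880 − 0.060 = 0.0280.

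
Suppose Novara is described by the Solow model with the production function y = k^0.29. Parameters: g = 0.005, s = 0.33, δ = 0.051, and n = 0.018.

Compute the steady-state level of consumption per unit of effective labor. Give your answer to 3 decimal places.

c* = 1.234

Steady state requires s·f(k) = (n + g + δ)·k, i.e. s·k^α = (n + g + δ)·k.
Rearranging, k^(1−α) = s / (n + g + δ).
k^0.71 = 0.33 / (0.018 + 0.005 + 0.051) = 0.33 / 0.074 = 4.4595
k* = 4.4595^(1/0.71) ≈ 8.2127
y* = (k*)^α = 8.2127^0.29 ≈ 1.8416
c* = (1 − s)·y* = (1 − 0.33) × 1.8416 ≈ 1.2339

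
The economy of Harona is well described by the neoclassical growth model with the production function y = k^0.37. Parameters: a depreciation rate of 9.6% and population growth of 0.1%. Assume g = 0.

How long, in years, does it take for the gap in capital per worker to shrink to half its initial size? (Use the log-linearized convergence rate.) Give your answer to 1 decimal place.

Near the steady state the convergence rate is λ = (1 − α)(n + δ).
λ = (1 − 0.37) × 0.097 = 0.63 × 0.097 = 0.06111
Half-life = ln 2 / λ = 0.6931 / 0.06111 ≈ 11.34 years

about 11.3 years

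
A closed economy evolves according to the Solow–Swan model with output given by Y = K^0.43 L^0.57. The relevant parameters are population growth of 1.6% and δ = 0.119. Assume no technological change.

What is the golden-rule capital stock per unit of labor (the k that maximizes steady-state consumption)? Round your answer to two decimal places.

The golden rule sets f'(k) = n + δ, i.e. α·k^(α−1) = n + δ.
So k^(1−α) = α / (n + δ) = 0.43 / 0.135 = 3.1852.
k_gold = 3.1852^(1/0.57) ≈ 7.6330

k_gold ≈ 7.63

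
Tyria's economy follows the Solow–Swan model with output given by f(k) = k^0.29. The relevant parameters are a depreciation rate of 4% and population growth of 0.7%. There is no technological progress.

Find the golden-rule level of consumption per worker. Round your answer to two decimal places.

At the golden rule, f'(k) = n + δ, so α·k^(α−1) = n + δ and k_gold = (α/(n + δ))^(1/(1−α)).
k_gold = (0.29/0.047)^(1/0.71) = 6.1702^1.4085 ≈ 12.9759
c_gold = f(k_gold) − (n + δ)·k_gold = 2.1029 − 0.047×12.9759 ≈ 1.4930

c_gold ≈ 1.49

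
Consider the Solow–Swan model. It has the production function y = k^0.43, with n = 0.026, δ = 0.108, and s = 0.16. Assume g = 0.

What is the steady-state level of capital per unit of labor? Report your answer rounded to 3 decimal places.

Steady state requires s·f(k) = (n + δ)·k, i.e. s·k^α = (n + δ)·k.
Dividing both sides by k: k^(1−α) = s / (n + δ).
k^0.57 = 0.16 / (0.026 + 0.108) = 0.16 / 0.134 = 1.1940
k* = 1.1940^(1/0.57) ≈ 1.3649

k* = 1.365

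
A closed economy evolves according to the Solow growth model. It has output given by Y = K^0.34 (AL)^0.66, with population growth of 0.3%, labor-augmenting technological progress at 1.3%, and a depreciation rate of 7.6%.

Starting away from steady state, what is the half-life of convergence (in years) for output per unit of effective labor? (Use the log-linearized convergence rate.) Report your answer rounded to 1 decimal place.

half-life ≈ 11.4 years

Near the steady state the convergence rate is λ = (1 − α)(n + g + δ).
λ = (1 − 0.34) × 0.092 = 0.66 × 0.092 = 0.06072
Half-life = ln 2 / λ = 0.6931 / 0.06072 ≈ 11.41 years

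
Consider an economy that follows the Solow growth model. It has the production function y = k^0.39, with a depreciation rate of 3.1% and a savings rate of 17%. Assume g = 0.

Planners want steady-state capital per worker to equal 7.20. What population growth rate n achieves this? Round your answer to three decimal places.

n ≈ 0.020

At the steady state, Δk = 0, so s·k^α = (n + δ)·k.
So s / (n + δ) = (k*)^(1−α) = 7.20^0.61 = 3.3341.
Therefore n + δ = s / 3.3341 = 0.17 / 3.3341 = 0.0510, so n = 0.0510 − 0.031 = 0.0200.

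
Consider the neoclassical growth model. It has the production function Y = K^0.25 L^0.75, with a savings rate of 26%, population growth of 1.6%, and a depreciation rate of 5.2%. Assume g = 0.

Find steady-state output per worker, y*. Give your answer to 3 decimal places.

In steady state, investment equals break-even investment: s·k^α = (n + δ)·k.
Rearranging, k^(1−α) = s / (n + δ).
k^0.75 = 0.26 / (0.016 + 0.052) = 0.26 / 0.068 = 3.8235
k* = 3.8235^(1/0.75) ≈ 5.9788
y* = (k*)^α = 5.9788^0.25 ≈ 1.5637

y* ≈ 1.564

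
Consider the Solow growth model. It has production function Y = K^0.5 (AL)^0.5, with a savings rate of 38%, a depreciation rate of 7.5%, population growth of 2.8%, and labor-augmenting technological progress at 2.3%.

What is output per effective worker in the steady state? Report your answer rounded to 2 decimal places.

At the steady state, Δk = 0, so s·k^α = (n + g + δ)·k.
Dividing both sides by k: k^(1−α) = s / (n + g + δ).
k^0.5 = 0.38 / (0.028 + 0.023 + 0.075) = 0.38 / 0.126 = 3.0159
k* = 3.0159^(1/0.5) ≈ 9.0957
y* = (k*)^α = 9.0957^0.5 ≈ 3.0159

y* ≈ 3.02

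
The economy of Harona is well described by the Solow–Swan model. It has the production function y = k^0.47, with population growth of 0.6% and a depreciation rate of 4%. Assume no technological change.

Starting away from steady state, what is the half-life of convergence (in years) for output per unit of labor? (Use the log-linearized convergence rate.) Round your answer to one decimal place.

about 28.4 years

Near the steady state the convergence rate is λ = (1 − α)(n + δ).
λ = (1 − 0.47) × 0.046 = 0.53 × 0.046 = 0.02438
Half-life = ln 2 / λ = 0.6931 / 0.02438 ≈ 28.43 years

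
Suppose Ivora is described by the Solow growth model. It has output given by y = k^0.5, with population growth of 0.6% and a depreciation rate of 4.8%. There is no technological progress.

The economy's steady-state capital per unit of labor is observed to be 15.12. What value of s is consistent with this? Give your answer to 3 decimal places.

Steady state requires s·f(k) = (n + δ)·k, i.e. s·k^α = (n + δ)·k.
So s / (n + δ) = (k*)^(1−α) = 15.12^0.5 = 3.8884.
Therefore s = 3.8884 × (n + δ) = 3.8884 × 0.054 = 0.2100.

s ≈ 0.210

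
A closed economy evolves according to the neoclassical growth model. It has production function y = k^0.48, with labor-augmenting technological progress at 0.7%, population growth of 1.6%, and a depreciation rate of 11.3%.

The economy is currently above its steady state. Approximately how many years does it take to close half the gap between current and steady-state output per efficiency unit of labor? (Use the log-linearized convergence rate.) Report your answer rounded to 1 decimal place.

t_½ ≈ 9.8 years

Near the steady state the convergence rate is λ = (1 − α)(n + g + δ).
λ = (1 − 0.48) × 0.136 = 0.52 × 0.136 = 0.07072
Half-life = ln 2 / λ = 0.6931 / 0.07072 ≈ 9.80 years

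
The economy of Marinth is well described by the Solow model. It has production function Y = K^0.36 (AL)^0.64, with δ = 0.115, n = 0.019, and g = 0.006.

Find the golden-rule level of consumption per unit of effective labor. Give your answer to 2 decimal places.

At the golden rule, f'(k) = n + g + δ, so α·k^(α−1) = n + g + δ and k_gold = (α/(n + g + δ))^(1/(1−α)).
k_gold = (0.36/0.140)^(1/0.64) = 2.5714^1.5625 ≈ 4.3741
c_gold = f(k_gold) − (n + g + δ)·k_gold = 1.7011 − 0.140×4.3741 ≈ 1.0887

c_gold ≈ 1.09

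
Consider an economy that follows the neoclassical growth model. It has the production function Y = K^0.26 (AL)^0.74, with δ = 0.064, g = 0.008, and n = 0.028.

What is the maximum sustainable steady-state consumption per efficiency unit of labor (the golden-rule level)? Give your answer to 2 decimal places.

c_gold ≈ 1.04

At the golden rule, f'(k) = n + g + δ, so α·k^(α−1) = n + g + δ and k_gold = (α/(n + g + δ))^(1/(1−α)).
k_gold = (0.26/0.100)^(1/0.74) = 2.6000^1.3514 ≈ 3.6374
c_gold = f(k_gold) − (n + g + δ)·k_gold = 1.3990 − 0.100×3.6374 ≈ 1.0353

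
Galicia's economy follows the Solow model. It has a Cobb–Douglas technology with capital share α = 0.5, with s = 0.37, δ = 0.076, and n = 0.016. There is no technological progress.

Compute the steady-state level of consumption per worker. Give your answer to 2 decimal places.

c* ≈ 2.53

In steady state, investment equals break-even investment: s·k^α = (n + δ)·k.
Rearranging, k^(1−α) = s / (n + δ).
k^0.5 = 0.37 / (0.016 + 0.076) = 0.37 / 0.092 = 4.0217
k* = 4.0217^(1/0.5) ≈ 16.1741
y* = (k*)^α = 16.1741^0.5 ≈ 4.0217
c* = (1 − s)·y* = (1 − 0.37) × 4.0217 ≈ 2.5337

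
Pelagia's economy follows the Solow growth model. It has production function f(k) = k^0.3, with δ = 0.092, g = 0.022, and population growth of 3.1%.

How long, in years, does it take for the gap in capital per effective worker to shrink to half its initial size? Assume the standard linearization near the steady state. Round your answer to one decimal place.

Near the steady state the convergence rate is λ = (1 − α)(n + g + δ).
λ = (1 − 0.3) × 0.145 = 0.7 × 0.145 = 0.1015
Half-life = ln 2 / λ = 0.6931 / 0.1015 ≈ 6.83 years

t_½ ≈ 6.8 years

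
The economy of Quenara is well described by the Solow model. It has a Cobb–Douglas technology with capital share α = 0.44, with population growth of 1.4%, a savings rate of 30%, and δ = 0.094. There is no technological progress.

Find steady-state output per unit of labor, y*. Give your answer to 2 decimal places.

y* ≈ 2.23

Steady state requires s·f(k) = (n + δ)·k, i.e. s·k^α = (n + δ)·k.
Dividing both sides by k: k^(1−α) = s / (n + δ).
k^0.56 = 0.30 / (0.014 + 0.094) = 0.30 / 0.108 = 2.7778
k* = 2.7778^(1/0.56) ≈ 6.1990
y* = (k*)^α = 6.1990^0.44 ≈ 2.2316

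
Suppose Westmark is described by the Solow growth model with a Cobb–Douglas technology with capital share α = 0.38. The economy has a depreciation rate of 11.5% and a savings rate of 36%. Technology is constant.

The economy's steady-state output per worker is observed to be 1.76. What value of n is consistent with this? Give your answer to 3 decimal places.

n ≈ 0.028

At the steady state, Δk = 0, so s·k^α = (n + δ)·k.
Since y* = [s/(n + δ)]^(α/(1−α)), we have s/(n + δ) = (y*)^((1−α)/α) = 1.76^1.6316 = 2.5152.
Therefore n + δ = s / 2.5152 = 0.36 / 2.5152 = 0.1431, so n = 0.1431 − 0.115 = 0.0281.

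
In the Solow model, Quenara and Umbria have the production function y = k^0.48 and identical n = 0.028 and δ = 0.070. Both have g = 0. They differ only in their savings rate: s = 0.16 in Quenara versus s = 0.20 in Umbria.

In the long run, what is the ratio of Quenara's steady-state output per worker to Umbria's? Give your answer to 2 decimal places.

ratio ≈ 0.81

Steady-state y* = [s/(n + δ)]^(α/(1−α)), so the ratio is [ (s_Q/(n + δ)_Q) / (s_U/(n + δ)_U) ]^0.9231.
s_Q/(n + δ)_Q = 0.16/0.098 = 1.6327; s_U/(n + δ)_U = 0.20/0.098 = 2.0408.
Ratio = (1.6327/2.0408)^0.9231 = 0.8000^0.9231 ≈ 0.8138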